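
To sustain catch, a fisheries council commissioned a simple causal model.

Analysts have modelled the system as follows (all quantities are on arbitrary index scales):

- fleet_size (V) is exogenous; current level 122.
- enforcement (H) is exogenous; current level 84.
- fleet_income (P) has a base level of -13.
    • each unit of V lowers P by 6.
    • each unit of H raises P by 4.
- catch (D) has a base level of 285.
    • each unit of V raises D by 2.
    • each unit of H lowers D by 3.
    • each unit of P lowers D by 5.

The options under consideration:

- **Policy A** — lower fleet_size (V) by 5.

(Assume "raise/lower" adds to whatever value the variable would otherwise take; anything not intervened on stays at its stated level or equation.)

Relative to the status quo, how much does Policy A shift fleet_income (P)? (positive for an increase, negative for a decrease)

Baseline:
  V = 122
  H = 84
  P = -13 − 6·122 + 4·84 = -409
Policy A (V − 5):
  V = 122 − 5 = 117
  H = 84
  P = -13 − 6·117 + 4·84 = -379
Change in P: -379 − (-409) = 30

30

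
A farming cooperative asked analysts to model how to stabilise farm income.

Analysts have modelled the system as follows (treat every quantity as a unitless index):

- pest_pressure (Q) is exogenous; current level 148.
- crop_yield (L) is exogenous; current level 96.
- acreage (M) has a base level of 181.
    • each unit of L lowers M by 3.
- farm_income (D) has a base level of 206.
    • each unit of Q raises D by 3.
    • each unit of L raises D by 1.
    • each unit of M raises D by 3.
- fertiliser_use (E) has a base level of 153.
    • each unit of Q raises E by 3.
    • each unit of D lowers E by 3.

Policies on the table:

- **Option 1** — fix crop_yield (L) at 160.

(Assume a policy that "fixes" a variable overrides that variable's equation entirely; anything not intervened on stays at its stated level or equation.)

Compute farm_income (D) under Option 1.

Option 1 (L := 160):
  Q = 148
  L = 160
  M = 181 − 3·160 = -299
  D = 206 + 3·148 + 160 + 3·(-299) = -87

-87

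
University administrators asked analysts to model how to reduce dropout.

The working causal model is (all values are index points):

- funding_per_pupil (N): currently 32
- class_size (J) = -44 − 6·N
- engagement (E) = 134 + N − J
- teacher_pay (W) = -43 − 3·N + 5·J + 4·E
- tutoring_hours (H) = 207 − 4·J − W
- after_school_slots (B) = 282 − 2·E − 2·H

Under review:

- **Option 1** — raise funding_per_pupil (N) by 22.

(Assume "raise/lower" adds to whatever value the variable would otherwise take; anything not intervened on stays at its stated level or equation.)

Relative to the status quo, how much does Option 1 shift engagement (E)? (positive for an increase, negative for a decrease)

Baseline:
  N = 32
  J = -44 − 6·32 = -236
  E = 134 + 32 − (-236) = 402
Option 1 (N + 22):
  N = 32 + 22 = 54
  J = -44 − 6·54 = -368
  E = 134 + 54 − (-368) = 556
Change in E: 556 − 402 = 154

154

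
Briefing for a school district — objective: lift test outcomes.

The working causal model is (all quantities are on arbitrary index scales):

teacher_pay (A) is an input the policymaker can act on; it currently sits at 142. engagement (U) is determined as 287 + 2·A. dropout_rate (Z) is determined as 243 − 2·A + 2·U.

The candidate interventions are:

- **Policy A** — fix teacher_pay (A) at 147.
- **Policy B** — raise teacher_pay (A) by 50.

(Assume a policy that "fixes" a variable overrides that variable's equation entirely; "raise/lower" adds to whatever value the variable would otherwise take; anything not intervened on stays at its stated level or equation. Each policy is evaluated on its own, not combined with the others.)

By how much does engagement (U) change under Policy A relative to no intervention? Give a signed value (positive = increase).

Baseline:
  A = 142
  U = 287 + 2·142 = 571
Policy A (A := 147):
  A = 147
  U = 287 + 2·147 = 581
Change in U: 581 − 571 = 10

10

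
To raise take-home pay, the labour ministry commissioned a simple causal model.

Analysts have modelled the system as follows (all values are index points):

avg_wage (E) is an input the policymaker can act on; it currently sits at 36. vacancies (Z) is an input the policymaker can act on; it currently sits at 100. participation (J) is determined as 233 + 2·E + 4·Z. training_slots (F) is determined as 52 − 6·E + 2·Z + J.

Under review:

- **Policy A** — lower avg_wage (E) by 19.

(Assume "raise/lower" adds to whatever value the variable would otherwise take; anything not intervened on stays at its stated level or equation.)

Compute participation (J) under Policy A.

667

Policy A (E − 19):
  E = 36 − 19 = 17
  Z = 100
  J = 233 + 2·17 + 4·100 = 667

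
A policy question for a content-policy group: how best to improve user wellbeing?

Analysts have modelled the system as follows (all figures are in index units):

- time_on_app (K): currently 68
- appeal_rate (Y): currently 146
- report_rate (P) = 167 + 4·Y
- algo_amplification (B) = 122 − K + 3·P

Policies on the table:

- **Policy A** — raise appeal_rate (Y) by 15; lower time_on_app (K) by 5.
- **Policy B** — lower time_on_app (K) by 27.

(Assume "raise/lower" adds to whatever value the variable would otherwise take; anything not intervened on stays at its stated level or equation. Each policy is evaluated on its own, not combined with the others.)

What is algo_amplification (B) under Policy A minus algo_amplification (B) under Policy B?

Policy A (Y + 15, K − 5):
  K = 68 − 5 = 63
  Y = 146 + 15 = 161
  P = 167 + 4·161 = 811
  B = 122 − 63 + 3·811 = 2492
Policy B (K − 27):
  K = 68 − 27 = 41
  Y = 146
  P = 167 + 4·146 = 751
  B = 122 − 41 + 3·751 = 2334
B: 2492 − 2334 = 158

158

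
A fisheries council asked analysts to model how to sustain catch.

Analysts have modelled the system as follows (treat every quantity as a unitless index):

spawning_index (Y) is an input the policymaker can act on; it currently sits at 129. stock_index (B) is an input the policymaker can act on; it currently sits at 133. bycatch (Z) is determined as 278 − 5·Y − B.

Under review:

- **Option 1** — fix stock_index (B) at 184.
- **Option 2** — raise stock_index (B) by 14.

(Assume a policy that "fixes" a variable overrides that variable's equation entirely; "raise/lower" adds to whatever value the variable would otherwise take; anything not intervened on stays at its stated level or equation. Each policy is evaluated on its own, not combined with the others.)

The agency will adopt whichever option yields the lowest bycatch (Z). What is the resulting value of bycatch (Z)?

-551

Option 1 (B := 184):
  Y = 129
  B = 184
  Z = 278 − 5·129 − 184 = -551
Option 2 (B + 14):
  Y = 129
  B = 133 + 14 = 147
  Z = 278 − 5·129 − 147 = -514
Comparing — Option 1: Z=-551, Option 2: Z=-514. Lowest is -551 (Option 1).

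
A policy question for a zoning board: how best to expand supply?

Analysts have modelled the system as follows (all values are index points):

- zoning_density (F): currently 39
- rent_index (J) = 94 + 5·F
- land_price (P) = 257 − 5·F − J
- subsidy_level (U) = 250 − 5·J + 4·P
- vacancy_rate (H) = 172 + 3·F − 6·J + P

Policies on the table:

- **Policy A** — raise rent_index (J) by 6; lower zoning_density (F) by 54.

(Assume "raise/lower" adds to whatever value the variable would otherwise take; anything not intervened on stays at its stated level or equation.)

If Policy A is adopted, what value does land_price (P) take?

307

Policy A (J + 6, F − 54):
  F = 39 − 54 = -15
  J = 94 + 5·(-15) (+6 from intervention) = 25
  P = 257 − 5·(-15) − 25 = 307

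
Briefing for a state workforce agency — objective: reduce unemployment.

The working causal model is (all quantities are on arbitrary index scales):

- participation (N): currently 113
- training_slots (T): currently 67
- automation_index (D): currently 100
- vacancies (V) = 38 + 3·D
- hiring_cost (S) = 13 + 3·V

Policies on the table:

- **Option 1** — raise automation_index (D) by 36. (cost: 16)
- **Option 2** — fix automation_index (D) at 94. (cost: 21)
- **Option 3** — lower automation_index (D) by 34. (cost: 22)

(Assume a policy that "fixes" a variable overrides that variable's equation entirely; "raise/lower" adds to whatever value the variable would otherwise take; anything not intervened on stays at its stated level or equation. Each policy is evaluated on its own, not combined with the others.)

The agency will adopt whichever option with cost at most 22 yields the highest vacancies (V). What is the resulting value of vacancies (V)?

446

Option 1 (D + 36):
  D = 100 + 36 = 136
  V = 38 + 3·136 = 446
Option 2 (D := 94):
  D = 94
  V = 38 + 3·94 = 320
Option 3 (D − 34):
  D = 100 − 34 = 66
  V = 38 + 3·66 = 236
Comparing — Option 1: V=446, Option 2: V=320, Option 3: V=236. Highest is 446 (Option 1).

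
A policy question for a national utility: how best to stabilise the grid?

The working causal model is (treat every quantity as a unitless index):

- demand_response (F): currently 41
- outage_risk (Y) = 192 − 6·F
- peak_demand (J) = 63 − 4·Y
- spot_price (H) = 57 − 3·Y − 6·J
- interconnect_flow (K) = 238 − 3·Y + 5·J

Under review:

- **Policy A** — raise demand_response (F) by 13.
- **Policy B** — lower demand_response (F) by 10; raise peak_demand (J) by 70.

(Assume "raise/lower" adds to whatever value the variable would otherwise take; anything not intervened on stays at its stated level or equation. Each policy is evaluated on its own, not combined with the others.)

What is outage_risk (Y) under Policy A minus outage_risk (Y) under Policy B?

Policy A (F + 13):
  F = 41 + 13 = 54
  Y = 192 − 6·54 = -132
Policy B (F − 10, J + 70):
  F = 41 − 10 = 31
  Y = 192 − 6·31 = 6
Y: -132 − 6 = -138

-138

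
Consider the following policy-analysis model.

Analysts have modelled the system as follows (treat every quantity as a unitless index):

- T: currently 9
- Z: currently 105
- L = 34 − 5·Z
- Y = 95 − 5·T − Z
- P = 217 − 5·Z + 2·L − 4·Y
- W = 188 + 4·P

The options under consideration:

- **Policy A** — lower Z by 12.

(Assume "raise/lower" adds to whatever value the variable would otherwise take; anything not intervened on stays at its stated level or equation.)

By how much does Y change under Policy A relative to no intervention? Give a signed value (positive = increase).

Baseline:
  T = 9
  Z = 105
  Y = 95 − 5·9 − 105 = -55
Policy A (Z − 12):
  T = 9
  Z = 105 − 12 = 93
  Y = 95 − 5·9 − 93 = -43
Change in Y: -43 − (-55) = 12

12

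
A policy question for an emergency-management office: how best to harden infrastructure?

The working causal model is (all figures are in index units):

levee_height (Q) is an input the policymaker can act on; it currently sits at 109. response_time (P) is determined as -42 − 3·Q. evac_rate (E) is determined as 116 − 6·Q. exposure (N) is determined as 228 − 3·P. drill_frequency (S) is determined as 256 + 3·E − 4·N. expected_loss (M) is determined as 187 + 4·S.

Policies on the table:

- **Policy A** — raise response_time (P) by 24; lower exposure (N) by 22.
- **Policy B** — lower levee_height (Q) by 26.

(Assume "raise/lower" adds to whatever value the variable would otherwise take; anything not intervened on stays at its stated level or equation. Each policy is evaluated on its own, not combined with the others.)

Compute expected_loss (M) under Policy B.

Policy B (Q − 26):
  Q = 109 − 26 = 83
  P = -42 − 3·83 = -291
  E = 116 − 6·83 = -382
  N = 228 − 3·(-291) = 1101
  S = 256 + 3·(-382) − 4·1101 = -5294
  M = 187 + 4·(-5294) = -20989

-20989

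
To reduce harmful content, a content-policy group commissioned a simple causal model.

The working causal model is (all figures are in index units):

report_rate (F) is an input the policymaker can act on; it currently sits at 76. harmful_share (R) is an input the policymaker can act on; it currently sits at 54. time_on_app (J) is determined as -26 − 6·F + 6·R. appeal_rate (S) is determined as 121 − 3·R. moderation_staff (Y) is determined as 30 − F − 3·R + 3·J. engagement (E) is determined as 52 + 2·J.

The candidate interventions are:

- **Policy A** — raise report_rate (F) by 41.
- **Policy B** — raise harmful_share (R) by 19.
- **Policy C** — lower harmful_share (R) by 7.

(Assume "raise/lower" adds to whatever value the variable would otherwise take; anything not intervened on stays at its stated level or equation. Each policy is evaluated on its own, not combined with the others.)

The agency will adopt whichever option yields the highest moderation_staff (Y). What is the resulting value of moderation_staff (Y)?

Policy A (F + 41):
  F = 76 + 41 = 117
  R = 54
  J = -26 − 6·117 + 6·54 = -404
  Y = 30 − 117 − 3·54 + 3·(-404) = -1461
Policy B (R + 19):
  F = 76
  R = 54 + 19 = 73
  J = -26 − 6·76 + 6·73 = -44
  Y = 30 − 76 − 3·73 + 3·(-44) = -397
Policy C (R − 7):
  F = 76
  R = 54 − 7 = 47
  J = -26 − 6·76 + 6·47 = -200
  Y = 30 − 76 − 3·47 + 3·(-200) = -787
Comparing — Policy A: Y=-1461, Policy B: Y=-397, Policy C: Y=-787. Highest is -397 (Policy B).

-397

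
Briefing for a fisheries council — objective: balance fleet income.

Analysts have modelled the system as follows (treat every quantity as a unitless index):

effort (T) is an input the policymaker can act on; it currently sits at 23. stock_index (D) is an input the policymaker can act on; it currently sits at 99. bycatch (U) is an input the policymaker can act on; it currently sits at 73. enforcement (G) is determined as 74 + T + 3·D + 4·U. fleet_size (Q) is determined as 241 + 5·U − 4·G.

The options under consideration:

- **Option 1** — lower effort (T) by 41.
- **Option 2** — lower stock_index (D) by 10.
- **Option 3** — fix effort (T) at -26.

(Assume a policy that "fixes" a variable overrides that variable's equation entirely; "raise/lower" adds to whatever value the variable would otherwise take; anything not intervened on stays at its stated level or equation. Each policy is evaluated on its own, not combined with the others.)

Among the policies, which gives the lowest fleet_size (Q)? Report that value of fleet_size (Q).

Option 1 (T − 41):
  T = 23 − 41 = -18
  D = 99
  U = 73
  G = 74 + (-18) + 3·99 + 4·73 = 645
  Q = 241 + 5·73 − 4·645 = -1974
Option 2 (D − 10):
  T = 23
  D = 99 − 10 = 89
  U = 73
  G = 74 + 23 + 3·89 + 4·73 = 656
  Q = 241 + 5·73 − 4·656 = -2018
Option 3 (T := -26):
  T = -26
  D = 99
  U = 73
  G = 74 + (-26) + 3·99 + 4·73 = 637
  Q = 241 + 5·73 − 4·637 = -1942
Comparing — Option 1: Q=-1974, Option 2: Q=-2018, Option 3: Q=-1942. Lowest is -2018 (Option 2).

-2018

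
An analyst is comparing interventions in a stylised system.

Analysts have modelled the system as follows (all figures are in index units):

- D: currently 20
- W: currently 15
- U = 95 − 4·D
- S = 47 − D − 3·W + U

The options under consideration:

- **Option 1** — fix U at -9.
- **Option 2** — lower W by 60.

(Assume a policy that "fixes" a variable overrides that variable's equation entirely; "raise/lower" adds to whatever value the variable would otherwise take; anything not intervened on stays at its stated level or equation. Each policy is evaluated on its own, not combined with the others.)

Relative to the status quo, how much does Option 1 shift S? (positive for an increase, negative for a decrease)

-24

Baseline:
  D = 20
  W = 15
  U = 95 − 4·20 = 15
  S = 47 − 20 − 3·15 + 15 = -3
Option 1 (U := -9):
  D = 20
  W = 15
  U = -9
  S = 47 − 20 − 3·15 + (-9) = -27
Change in S: -27 − (-3) = -24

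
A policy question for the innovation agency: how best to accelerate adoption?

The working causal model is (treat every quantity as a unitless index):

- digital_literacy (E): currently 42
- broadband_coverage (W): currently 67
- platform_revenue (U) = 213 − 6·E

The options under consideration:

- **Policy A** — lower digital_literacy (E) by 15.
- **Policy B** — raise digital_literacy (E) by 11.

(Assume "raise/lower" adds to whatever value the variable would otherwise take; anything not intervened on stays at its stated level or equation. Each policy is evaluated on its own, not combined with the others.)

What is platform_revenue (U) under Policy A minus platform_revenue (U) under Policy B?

Policy A (E − 15):
  E = 42 − 15 = 27
  U = 213 − 6·27 = 51
Policy B (E + 11):
  E = 42 + 11 = 53
  U = 213 − 6·53 = -105
U: 51 − (-105) = 156

156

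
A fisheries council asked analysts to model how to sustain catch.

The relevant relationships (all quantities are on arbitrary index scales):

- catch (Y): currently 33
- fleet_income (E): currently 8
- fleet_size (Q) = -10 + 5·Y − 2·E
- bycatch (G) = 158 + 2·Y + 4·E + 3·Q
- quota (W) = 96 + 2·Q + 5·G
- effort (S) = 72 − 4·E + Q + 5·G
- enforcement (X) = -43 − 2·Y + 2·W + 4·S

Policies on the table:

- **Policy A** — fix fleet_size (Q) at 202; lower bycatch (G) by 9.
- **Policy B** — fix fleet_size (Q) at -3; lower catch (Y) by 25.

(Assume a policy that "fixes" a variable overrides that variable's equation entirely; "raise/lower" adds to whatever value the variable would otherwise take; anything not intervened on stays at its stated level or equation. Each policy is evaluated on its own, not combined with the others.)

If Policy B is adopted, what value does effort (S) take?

Policy B (Q := -3, Y − 25):
  Y = 33 − 25 = 8
  E = 8
  Q = -3
  G = 158 + 2·8 + 4·8 + 3·(-3) = 197
  S = 72 − 4·8 + (-3) + 5·197 = 1022

1022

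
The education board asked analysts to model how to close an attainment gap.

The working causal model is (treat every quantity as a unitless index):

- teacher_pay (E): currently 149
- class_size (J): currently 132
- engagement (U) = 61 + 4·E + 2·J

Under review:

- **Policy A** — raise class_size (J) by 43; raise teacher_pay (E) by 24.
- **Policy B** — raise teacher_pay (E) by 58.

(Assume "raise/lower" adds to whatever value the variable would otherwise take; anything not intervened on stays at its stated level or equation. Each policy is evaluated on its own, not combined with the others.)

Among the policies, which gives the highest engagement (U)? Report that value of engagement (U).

1153

Policy A (J + 43, E + 24):
  E = 149 + 24 = 173
  J = 132 + 43 = 175
  U = 61 + 4·173 + 2·175 = 1103
Policy B (E + 58):
  E = 149 + 58 = 207
  J = 132
  U = 61 + 4·207 + 2·132 = 1153
Comparing — Policy A: U=1103, Policy B: U=1153. Highest is 1153 (Policy B).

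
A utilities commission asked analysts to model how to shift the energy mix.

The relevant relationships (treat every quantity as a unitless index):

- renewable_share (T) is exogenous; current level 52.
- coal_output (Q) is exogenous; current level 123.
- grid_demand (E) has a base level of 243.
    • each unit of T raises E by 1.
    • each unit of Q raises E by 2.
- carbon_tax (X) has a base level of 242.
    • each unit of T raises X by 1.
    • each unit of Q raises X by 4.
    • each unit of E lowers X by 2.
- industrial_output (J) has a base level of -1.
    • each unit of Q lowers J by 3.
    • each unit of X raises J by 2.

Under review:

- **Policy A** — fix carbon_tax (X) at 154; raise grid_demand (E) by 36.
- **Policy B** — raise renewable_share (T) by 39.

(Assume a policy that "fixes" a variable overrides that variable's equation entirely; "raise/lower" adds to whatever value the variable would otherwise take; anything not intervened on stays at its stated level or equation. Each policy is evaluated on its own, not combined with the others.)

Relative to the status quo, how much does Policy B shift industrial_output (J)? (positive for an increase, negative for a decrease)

Baseline:
  T = 52
  Q = 123
  E = 243 + 52 + 2·123 = 541
  X = 242 + 52 + 4·123 − 2·541 = -296
  J = -1 − 3·123 + 2·(-296) = -962
Policy B (T + 39):
  T = 52 + 39 = 91
  Q = 123
  E = 243 + 91 + 2·123 = 580
  X = 242 + 91 + 4·123 − 2·580 = -335
  J = -1 − 3·123 + 2·(-335) = -1040
Change in J: -1040 − (-962) = -78

-78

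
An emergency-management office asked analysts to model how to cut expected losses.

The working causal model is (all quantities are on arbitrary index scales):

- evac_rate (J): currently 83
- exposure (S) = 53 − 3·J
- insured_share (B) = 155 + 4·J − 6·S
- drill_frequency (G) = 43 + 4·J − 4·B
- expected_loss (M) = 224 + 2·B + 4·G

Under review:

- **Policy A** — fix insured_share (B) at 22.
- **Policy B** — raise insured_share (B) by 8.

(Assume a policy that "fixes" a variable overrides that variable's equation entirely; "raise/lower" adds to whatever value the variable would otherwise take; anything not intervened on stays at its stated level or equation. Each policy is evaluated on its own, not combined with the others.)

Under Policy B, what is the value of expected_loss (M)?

Policy B (B + 8):
  J = 83
  S = 53 − 3·83 = -196
  B = 155 + 4·83 − 6·(-196) (+8 from intervention) = 1671
  G = 43 + 4·83 − 4·1671 = -6309
  M = 224 + 2·1671 + 4·(-6309) = -21670

-21670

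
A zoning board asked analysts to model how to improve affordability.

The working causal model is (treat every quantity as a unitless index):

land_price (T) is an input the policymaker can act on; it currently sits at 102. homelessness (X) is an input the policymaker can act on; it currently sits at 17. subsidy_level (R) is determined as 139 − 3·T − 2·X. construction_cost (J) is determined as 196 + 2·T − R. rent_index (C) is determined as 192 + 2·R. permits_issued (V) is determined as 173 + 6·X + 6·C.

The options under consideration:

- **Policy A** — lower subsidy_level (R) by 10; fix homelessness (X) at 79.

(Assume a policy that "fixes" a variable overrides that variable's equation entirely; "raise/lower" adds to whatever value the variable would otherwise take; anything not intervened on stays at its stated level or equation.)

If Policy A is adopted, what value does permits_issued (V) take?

-2221

Policy A (R − 10, X := 79):
  T = 102
  X = 79
  R = 139 − 3·102 − 2·79 (−10 from intervention) = -335
  C = 192 + 2·(-335) = -478
  V = 173 + 6·79 + 6·(-478) = -2221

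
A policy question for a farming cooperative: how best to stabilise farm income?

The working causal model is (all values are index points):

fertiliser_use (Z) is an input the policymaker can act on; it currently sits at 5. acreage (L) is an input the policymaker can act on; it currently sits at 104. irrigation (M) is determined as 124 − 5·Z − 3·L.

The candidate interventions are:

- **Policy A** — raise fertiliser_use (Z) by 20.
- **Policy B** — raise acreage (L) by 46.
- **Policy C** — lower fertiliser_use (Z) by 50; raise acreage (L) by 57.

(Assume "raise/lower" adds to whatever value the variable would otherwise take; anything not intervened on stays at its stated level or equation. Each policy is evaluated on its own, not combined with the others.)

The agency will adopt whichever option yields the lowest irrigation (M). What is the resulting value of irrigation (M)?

Policy A (Z + 20):
  Z = 5 + 20 = 25
  L = 104
  M = 124 − 5·25 − 3·104 = -313
Policy B (L + 46):
  Z = 5
  L = 104 + 46 = 150
  M = 124 − 5·5 − 3·150 = -351
Policy C (Z − 50, L + 57):
  Z = 5 − 50 = -45
  L = 104 + 57 = 161
  M = 124 − 5·(-45) − 3·161 = -134
Comparing — Policy A: M=-313, Policy B: M=-351, Policy C: M=-134. Lowest is -351 (Policy B).

-351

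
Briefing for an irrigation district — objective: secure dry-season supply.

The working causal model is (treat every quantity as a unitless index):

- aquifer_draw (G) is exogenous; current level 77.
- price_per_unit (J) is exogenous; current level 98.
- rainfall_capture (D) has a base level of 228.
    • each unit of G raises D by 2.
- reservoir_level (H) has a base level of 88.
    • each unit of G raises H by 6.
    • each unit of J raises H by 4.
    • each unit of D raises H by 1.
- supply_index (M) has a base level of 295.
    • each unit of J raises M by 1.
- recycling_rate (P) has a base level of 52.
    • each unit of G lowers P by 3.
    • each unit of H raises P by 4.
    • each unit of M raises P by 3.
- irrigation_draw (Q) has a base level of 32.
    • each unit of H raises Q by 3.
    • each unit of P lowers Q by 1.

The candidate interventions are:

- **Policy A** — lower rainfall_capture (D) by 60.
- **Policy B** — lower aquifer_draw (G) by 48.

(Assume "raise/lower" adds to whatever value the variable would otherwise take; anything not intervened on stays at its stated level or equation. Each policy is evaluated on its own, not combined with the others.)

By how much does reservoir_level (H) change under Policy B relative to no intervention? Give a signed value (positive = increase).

-384

Baseline:
  G = 77
  J = 98
  D = 228 + 2·77 = 382
  H = 88 + 6·77 + 4·98 + 382 = 1324
Policy B (G − 48):
  G = 77 − 48 = 29
  J = 98
  D = 228 + 2·29 = 286
  H = 88 + 6·29 + 4·98 + 286 = 940
Change in H: 940 − 1324 = -384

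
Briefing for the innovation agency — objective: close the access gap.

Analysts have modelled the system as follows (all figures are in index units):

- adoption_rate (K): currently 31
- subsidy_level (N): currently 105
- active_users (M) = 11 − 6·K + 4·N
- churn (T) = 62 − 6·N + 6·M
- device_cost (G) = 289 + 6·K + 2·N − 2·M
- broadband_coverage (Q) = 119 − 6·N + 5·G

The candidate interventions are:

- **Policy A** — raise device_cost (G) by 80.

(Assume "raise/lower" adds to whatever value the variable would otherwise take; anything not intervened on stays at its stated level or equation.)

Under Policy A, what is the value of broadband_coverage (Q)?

864

Policy A (G + 80):
  K = 31
  N = 105
  M = 11 − 6·31 + 4·105 = 245
  G = 289 + 6·31 + 2·105 − 2·245 (+80 from intervention) = 275
  Q = 119 − 6·105 + 5·275 = 864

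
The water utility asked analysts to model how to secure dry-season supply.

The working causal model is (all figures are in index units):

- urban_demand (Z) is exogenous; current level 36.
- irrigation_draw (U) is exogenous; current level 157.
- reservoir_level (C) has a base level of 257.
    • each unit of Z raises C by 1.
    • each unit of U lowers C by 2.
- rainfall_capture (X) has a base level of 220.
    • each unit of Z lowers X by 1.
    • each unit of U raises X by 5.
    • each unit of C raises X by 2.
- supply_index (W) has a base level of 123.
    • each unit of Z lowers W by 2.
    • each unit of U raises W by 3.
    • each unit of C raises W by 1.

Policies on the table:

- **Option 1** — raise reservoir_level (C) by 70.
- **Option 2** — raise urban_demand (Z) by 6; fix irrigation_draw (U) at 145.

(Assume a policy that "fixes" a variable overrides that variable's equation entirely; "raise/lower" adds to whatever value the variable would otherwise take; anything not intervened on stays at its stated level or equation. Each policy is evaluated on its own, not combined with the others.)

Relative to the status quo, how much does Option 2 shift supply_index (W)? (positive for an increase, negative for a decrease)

Baseline:
  Z = 36
  U = 157
  C = 257 + 36 − 2·157 = -21
  W = 123 − 2·36 + 3·157 + (-21) = 501
Option 2 (Z + 6, U := 145):
  Z = 36 + 6 = 42
  U = 145
  C = 257 + 42 − 2·145 = 9
  W = 123 − 2·42 + 3·145 + 9 = 483
Change in W: 483 − 501 = -18

-18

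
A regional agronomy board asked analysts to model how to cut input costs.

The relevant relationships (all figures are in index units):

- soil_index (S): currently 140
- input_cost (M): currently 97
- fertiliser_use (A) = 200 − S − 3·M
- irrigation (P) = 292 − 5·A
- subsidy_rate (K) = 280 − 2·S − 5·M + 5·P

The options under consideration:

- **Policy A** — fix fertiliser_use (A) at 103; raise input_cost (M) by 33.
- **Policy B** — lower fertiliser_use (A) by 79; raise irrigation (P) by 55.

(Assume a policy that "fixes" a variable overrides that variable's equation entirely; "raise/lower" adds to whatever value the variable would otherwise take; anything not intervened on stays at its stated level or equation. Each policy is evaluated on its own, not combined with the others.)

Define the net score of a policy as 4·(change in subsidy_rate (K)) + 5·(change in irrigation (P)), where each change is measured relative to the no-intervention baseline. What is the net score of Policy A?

Baseline:
  S = 140
  M = 97
  A = 200 − 140 − 3·97 = -231
  P = 292 − 5·(-231) = 1447
  K = 280 − 2·140 − 5·97 + 5·1447 = 6750
Policy A (A := 103, M + 33):
  S = 140
  M = 97 + 33 = 130
  A = 103
  P = 292 − 5·103 = -223
  K = 280 − 2·140 − 5·130 + 5·(-223) = -1765
ΔK = -1765 − 6750 = -8515; ΔP = -223 − 1447 = -1670
Score = 4·(-8515) + 5·(-1670) = -42410

-42410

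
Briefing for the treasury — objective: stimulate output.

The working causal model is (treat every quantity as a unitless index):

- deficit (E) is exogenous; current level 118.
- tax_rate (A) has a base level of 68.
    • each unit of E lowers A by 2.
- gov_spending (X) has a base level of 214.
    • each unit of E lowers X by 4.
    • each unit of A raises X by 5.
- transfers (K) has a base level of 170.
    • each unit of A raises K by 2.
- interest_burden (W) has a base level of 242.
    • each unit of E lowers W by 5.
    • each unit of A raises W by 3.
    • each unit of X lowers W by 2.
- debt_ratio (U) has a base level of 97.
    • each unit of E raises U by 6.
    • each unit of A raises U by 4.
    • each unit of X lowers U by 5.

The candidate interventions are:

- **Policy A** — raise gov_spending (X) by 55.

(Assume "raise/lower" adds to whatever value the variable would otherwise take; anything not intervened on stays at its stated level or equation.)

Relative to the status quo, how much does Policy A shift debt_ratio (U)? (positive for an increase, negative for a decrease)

-275

Baseline:
  E = 118
  A = 68 − 2·118 = -168
  X = 214 − 4·118 + 5·(-168) = -1098
  U = 97 + 6·118 + 4·(-168) − 5·(-1098) = 5623
Policy A (X + 55):
  E = 118
  A = 68 − 2·118 = -168
  X = 214 − 4·118 + 5·(-168) (+55 from intervention) = -1043
  U = 97 + 6·118 + 4·(-168) − 5·(-1043) = 5348
Change in U: 5348 − 5623 = -275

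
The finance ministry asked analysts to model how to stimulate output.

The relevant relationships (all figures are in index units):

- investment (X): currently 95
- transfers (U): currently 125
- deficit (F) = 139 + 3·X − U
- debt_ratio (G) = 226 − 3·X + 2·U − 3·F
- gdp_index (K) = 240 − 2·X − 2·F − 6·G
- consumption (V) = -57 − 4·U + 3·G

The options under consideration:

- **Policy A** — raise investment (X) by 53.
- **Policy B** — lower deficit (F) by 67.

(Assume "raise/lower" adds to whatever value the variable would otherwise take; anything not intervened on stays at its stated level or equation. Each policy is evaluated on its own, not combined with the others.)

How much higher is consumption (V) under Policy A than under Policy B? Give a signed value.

Policy A (X + 53):
  X = 95 + 53 = 148
  U = 125
  F = 139 + 3·148 − 125 = 458
  G = 226 − 3·148 + 2·125 − 3·458 = -1342
  V = -57 − 4·125 + 3·(-1342) = -4583
Policy B (F − 67):
  X = 95
  U = 125
  F = 139 + 3·95 − 125 (−67 from intervention) = 232
  G = 226 − 3·95 + 2·125 − 3·232 = -505
  V = -57 − 4·125 + 3·(-505) = -2072
V: -4583 − (-2072) = -2511

-2511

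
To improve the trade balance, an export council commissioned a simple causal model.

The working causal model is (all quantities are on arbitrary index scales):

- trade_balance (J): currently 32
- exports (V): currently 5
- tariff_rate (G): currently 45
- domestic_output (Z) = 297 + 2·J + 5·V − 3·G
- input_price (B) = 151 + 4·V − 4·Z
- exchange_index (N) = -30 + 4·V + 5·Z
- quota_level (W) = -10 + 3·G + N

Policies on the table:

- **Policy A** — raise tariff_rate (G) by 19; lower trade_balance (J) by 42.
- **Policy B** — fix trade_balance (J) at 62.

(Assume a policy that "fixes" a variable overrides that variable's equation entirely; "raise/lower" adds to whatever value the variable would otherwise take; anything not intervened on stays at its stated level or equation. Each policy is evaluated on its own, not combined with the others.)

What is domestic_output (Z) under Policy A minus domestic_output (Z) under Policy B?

-201

Policy A (G + 19, J − 42):
  J = 32 − 42 = -10
  V = 5
  G = 45 + 19 = 64
  Z = 297 + 2·(-10) + 5·5 − 3·64 = 110
Policy B (J := 62):
  J = 62
  V = 5
  G = 45
  Z = 297 + 2·62 + 5·5 − 3·45 = 311
Z: 110 − 311 = -201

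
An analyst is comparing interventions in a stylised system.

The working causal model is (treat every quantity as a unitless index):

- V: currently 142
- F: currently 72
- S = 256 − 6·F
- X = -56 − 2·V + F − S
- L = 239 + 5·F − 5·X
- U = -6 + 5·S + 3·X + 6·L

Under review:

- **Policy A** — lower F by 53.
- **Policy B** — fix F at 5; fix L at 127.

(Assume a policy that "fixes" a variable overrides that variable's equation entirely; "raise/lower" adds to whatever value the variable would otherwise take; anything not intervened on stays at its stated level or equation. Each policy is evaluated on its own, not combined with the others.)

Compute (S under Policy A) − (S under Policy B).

Policy A (F − 53):
  F = 72 − 53 = 19
  S = 256 − 6·19 = 142
Policy B (F := 5, L := 127):
  F = 5
  S = 256 − 6·5 = 226
S: 142 − 226 = -84

-84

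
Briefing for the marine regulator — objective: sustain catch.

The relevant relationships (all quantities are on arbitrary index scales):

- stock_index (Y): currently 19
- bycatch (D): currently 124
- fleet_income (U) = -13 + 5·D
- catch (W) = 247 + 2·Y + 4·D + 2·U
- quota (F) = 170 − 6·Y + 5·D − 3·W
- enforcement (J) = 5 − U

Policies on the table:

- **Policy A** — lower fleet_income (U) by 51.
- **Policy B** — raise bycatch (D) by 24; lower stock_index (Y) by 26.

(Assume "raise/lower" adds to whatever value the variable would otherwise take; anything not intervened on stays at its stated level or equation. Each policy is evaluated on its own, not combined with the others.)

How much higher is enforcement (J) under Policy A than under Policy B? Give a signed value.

171

Policy A (U − 51):
  D = 124
  U = -13 + 5·124 (−51 from intervention) = 556
  J = 5 − 556 = -551
Policy B (D + 24, Y − 26):
  D = 124 + 24 = 148
  U = -13 + 5·148 = 727
  J = 5 − 727 = -722
J: -551 − (-722) = 171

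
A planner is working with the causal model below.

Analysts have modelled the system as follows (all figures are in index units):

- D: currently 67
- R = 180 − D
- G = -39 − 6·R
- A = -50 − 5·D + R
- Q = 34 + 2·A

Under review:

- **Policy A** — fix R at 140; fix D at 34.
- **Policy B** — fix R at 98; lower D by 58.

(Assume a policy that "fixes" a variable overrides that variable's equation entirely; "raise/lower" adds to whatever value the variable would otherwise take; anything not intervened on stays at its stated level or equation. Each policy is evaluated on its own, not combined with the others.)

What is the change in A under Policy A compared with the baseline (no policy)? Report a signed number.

192

Baseline:
  D = 67
  R = 180 − 67 = 113
  A = -50 − 5·67 + 113 = -272
Policy A (R := 140, D := 34):
  D = 34
  R = 140
  A = -50 − 5·34 + 140 = -80
Change in A: -80 − (-272) = 192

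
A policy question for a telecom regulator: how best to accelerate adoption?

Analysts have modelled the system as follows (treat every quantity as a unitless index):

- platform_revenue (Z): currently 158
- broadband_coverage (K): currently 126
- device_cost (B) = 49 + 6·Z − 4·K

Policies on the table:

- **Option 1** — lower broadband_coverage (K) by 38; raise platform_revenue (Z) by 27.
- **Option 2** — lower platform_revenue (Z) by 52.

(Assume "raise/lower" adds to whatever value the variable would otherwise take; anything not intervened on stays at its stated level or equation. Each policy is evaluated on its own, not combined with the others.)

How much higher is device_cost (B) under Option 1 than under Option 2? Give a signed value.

Option 1 (K − 38, Z + 27):
  Z = 158 + 27 = 185
  K = 126 − 38 = 88
  B = 49 + 6·185 − 4·88 = 807
Option 2 (Z − 52):
  Z = 158 − 52 = 106
  K = 126
  B = 49 + 6·106 − 4·126 = 181
B: 807 − 181 = 626

626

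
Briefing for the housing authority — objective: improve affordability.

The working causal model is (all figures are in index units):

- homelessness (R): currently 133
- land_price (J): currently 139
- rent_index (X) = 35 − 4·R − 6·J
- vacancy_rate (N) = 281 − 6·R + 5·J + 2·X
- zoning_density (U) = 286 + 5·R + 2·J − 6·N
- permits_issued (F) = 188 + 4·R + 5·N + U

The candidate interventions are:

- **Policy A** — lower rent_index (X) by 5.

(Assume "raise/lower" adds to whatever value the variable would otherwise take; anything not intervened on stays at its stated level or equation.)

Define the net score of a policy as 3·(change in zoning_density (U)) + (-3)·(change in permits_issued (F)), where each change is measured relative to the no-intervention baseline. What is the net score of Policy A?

150

Baseline:
  R = 133
  J = 139
  X = 35 − 4·133 − 6·139 = -1331
  N = 281 − 6·133 + 5·139 + 2·(-1331) = -2484
  U = 286 + 5·133 + 2·139 − 6·(-2484) = 16133
  F = 188 + 4·133 + 5·(-2484) + 16133 = 4433
Policy A (X − 5):
  R = 133
  J = 139
  X = 35 − 4·133 − 6·139 (−5 from intervention) = -1336
  N = 281 − 6·133 + 5·139 + 2·(-1336) = -2494
  U = 286 + 5·133 + 2·139 − 6·(-2494) = 16193
  F = 188 + 4·133 + 5·(-2494) + 16193 = 4443
ΔU = 16193 − 16133 = 60; ΔF = 4443 − 4433 = 10
Score = 3·60 + (-3)·10 = 150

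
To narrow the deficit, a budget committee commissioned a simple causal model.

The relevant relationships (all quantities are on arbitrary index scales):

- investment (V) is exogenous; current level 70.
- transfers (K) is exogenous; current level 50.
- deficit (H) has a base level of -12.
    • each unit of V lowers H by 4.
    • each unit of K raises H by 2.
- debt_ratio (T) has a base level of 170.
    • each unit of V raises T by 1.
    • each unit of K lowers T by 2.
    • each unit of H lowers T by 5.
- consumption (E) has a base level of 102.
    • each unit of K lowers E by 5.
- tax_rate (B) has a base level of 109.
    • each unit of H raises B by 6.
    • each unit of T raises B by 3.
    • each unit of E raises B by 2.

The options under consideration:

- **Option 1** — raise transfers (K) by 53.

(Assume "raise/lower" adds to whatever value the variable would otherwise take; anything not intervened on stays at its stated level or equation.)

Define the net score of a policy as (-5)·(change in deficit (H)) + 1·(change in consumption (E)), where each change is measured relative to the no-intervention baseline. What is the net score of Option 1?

Baseline:
  V = 70
  K = 50
  H = -12 − 4·70 + 2·50 = -192
  E = 102 − 5·50 = -148
Option 1 (K + 53):
  V = 70
  K = 50 + 53 = 103
  H = -12 − 4·70 + 2·103 = -86
  E = 102 − 5·103 = -413
ΔH = -86 − (-192) = 106; ΔE = -413 − (-148) = -265
Score = (-5)·106 + 1·(-265) = -795

-795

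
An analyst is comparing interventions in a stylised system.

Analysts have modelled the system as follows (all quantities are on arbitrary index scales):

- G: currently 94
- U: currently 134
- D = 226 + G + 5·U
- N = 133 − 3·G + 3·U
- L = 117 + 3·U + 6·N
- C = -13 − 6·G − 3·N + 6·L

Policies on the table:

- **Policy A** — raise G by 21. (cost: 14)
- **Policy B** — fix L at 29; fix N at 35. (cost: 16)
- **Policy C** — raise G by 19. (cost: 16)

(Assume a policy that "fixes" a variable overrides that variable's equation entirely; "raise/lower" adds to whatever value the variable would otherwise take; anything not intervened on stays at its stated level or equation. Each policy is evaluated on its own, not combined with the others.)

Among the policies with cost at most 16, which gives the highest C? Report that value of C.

Policy A (G + 21):
  G = 94 + 21 = 115
  U = 134
  N = 133 − 3·115 + 3·134 = 190
  L = 117 + 3·134 + 6·190 = 1659
  C = -13 − 6·115 − 3·190 + 6·1659 = 8681
Policy B (L := 29, N := 35):
  G = 94
  U = 134
  N = 35
  L = 29
  C = -13 − 6·94 − 3·35 + 6·29 = -508
Policy C (G + 19):
  G = 94 + 19 = 113
  U = 134
  N = 133 − 3·113 + 3·134 = 196
  L = 117 + 3·134 + 6·196 = 1695
  C = -13 − 6·113 − 3·196 + 6·1695 = 8891
Comparing — Policy A: C=8681, Policy B: C=-508, Policy C: C=8891. Highest is 8891 (Policy C).

8891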